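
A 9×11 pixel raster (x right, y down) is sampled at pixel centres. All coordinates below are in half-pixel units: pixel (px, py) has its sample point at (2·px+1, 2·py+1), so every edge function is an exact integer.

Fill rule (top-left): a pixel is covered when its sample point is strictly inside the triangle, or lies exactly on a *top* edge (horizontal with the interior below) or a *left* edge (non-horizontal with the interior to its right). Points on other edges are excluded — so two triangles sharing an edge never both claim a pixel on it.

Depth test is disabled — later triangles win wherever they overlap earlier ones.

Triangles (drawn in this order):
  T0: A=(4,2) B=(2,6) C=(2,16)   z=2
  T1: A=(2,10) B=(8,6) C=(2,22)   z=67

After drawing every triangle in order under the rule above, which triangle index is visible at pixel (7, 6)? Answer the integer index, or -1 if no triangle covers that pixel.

T0:
  2·area = 20  (B↔C swapped to make it positive)
  edge (4, 2)→(2, 16): d=(-2,14) right/bottom  bias=-1
  edge (2, 16)→(2, 6): d=(0,-10) top-left  bias=+0
  edge (2, 6)→(4, 2): d=(2,-4) top-left  bias=+0
    (1,2)@(3, 5): e=[8,10,2] → X
    (2,2)@(5, 5): e=[-20,30,10] → .
    (1,3)@(3, 7): e=[4,10,6] → X
    (2,3)@(5, 7): e=[-24,30,14] → .
    (1,4)@(3, 9): e=[0,10,10] → .  [on edge]
  covered (2 px):
    . . . . . . . . .
    . . . . . . . . .
    . X . . . . . . .
    . X . . . . . . .
    . . . . . . . . .
    . . . . . . . . .
    . . . . . . . . .
    . . . . . . . . .
    . . . . . . . . .
    . . . . . . . . .
    . . . . . . . . .
T1:
  2·area = 72
  edge (2, 10)→(8, 6): d=(6,-4) top-left  bias=+0
  edge (8, 6)→(2, 22): d=(-6,16) right/bottom  bias=-1
  edge (2, 22)→(2, 10): d=(0,-12) top-left  bias=+0
    (3,3)@(7, 7): e=[2,10,60] → X
    (4,3)@(9, 7): e=[10,-22,84] → .
    (2,4)@(5, 9): e=[6,30,36] → X
    (3,4)@(7, 9): e=[14,-2,60] → .
    (1,5)@(3, 11): e=[10,50,12] → X
    (3,5)@(7, 11): e=[26,-14,60] → .
    (1,6)@(3, 13): e=[22,38,12] → X
    (3,6)@(7, 13): e=[38,-26,60] → .
    (1,7)@(3, 15): e=[34,26,12] → X
    (2,7)@(5, 15): e=[42,-6,36] → .
    (1,8)@(3, 17): e=[46,14,12] → X
    (2,8)@(5, 17): e=[54,-18,36] → .
  covered (9 px):
    . . . . . . . . .
    . . . . . . . . .
    . . . . . . . . .
    . . . X . . . . .
    . . X . . . . . .
    . X X . . . . . .
    . X X . . . . . .
    . X . . . . . . .
    . X . . . . . . .
    . X . . . . . . .
    . . . . . . . . .

Z-buffer (winner per pixel, '.' = empty):
  . . . . . . . . .
  . . . . . . . . .
  . 0 . . . . . . .
  . 0 . 1 . . . . .
  . . 1 . . . . . .
  . 1 1 . . . . . .
  . 1 1 . . . . . .
  . 1 . . . . . . .
  . 1 . . . . . . .
  . 1 . . . . . . .
  . . . . . . . . .

Final: -1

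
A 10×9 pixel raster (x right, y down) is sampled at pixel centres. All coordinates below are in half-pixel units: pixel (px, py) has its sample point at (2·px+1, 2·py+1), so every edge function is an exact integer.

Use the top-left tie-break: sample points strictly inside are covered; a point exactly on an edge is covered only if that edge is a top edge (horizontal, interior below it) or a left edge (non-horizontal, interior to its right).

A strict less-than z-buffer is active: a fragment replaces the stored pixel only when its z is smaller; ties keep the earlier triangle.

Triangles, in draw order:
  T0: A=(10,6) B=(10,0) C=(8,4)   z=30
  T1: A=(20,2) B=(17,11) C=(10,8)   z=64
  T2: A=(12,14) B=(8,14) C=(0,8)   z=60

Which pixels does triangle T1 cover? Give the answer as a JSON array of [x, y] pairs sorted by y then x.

T0:
  2·area = 12  (B↔C swapped to make it positive)
  edge (10, 6)→(8, 4): d=(-2,-2) top-left  bias=+0
  edge (8, 4)→(10, 0): d=(2,-4) top-left  bias=+0
  edge (10, 0)→(10, 6): d=(0,6) right/bottom  bias=-1
    (2,0)@(5, 1): e=[0,-18,30] → .  [on edge]
    (3,1)@(7, 3): e=[0,-6,18] → .  [on edge]
    (4,1)@(9, 3): e=[4,2,6] → X
    (5,1)@(11, 3): e=[8,10,-6] → .
    (4,2)@(9, 5): e=[0,6,6] → X  [on edge]
    (5,2)@(11, 5): e=[4,14,-6] → .
    (4,3)@(9, 7): e=[-4,10,6] → .
    (5,3)@(11, 7): e=[0,18,-6] → .  [on edge]
    (6,4)@(13, 9): e=[0,30,-18] → .  [on edge]
    (7,5)@(15, 11): e=[0,42,-30] → .  [on edge]
    (8,6)@(17, 13): e=[0,54,-42] → .  [on edge]
    (9,7)@(19, 15): e=[0,66,-54] → .  [on edge]
  covered (2 px):
    . . . . . . . . . .
    . . . . X . . . . .
    . . . . X . . . . .
    . . . . . . . . . .
    . . . . . . . . . .
    . . . . . . . . . .
    . . . . . . . . . .
    . . . . . . . . . .
    . . . . . . . . . .
T1:
  2·area = 72
  edge (20, 2)→(17, 11): d=(-3,9) right/bottom  bias=-1
  edge (17, 11)→(10, 8): d=(-7,-3) top-left  bias=+0
  edge (10, 8)→(20, 2): d=(10,-6) top-left  bias=+0
    (9,1)@(19, 3): e=[6,62,4] → X
    (1,2)@(3, 5): e=[144,0,-72] → .  [on edge]
    (7,2)@(15, 5): e=[36,36,0] → X  [on edge]
    (8,2)@(17, 5): e=[18,42,12] → X
    (9,2)@(19, 5): e=[0,48,24] → .  [on edge]
    (6,3)@(13, 7): e=[48,16,8] → X
    (9,3)@(19, 7): e=[-6,34,44] → .
    (6,4)@(13, 9): e=[42,2,28] → X
    (9,4)@(19, 9): e=[-12,20,64] → .
    (2,5)@(5, 11): e=[108,-36,0] → .  [on edge]
    (6,5)@(13, 11): e=[36,-12,48] → .
    (7,5)@(15, 11): e=[18,-6,60] → .
    (8,5)@(17, 11): e=[0,0,72] → .  [on edge]
    (7,8)@(15, 17): e=[0,-48,120] → .  [on edge]
  covered (9 px):
    . . . . . . . . . .
    . . . . . . . . . X
    . . . . . . . X X .
    . . . . . . X X X .
    . . . . . . X X X .
    . . . . . . . . . .
    . . . . . . . . . .
    . . . . . . . . . .
    . . . . . . . . . .
T2:
  2·area = 24
  edge (12, 14)→(8, 14): d=(-4,0) right/bottom  bias=-1
  edge (8, 14)→(0, 8): d=(-8,-6) top-left  bias=+0
  edge (0, 8)→(12, 14): d=(12,6) right/bottom  bias=-1
    (2,5)@(5, 11): e=[12,6,6] → X
    (3,5)@(7, 11): e=[12,18,-6] → .
    (2,6)@(5, 13): e=[4,-10,30] → .
    (3,6)@(7, 13): e=[4,2,18] → X
    (4,6)@(9, 13): e=[4,14,6] → X
    (5,6)@(11, 13): e=[4,26,-6] → .
    (3,7)@(7, 15): e=[-4,-14,42] → .
    (4,7)@(9, 15): e=[-4,-2,30] → .
  covered (3 px):
    . . . . . . . . . .
    . . . . . . . . . .
    . . . . . . . . . .
    . . . . . . . . . .
    . . . . . . . . . .
    . . X . . . . . . .
    . . . X X . . . . .
    . . . . . . . . . .
    . . . . . . . . . .

Final: [[9,1],[7,2],[8,2],[6,3],[7,3],[8,3],[6,4],[7,4],[8,4]]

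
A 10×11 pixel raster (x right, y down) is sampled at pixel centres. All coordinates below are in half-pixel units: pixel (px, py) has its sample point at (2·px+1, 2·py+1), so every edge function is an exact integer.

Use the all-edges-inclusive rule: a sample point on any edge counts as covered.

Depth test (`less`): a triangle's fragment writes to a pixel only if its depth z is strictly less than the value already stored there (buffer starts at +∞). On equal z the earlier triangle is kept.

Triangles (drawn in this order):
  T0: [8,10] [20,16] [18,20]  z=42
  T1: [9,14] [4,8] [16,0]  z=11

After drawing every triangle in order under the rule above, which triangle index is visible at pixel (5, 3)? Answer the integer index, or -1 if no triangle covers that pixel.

T0:
  2·area = 60
  edge (8, 10)→(20, 16): d=(12,6) inclusive
  edge (20, 16)→(18, 20): d=(-2,4) inclusive
  edge (18, 20)→(8, 10): d=(-10,-10) inclusive
    (0,1)@(1, 3): e=[-42,102,0] → .  [on edge]
    (1,2)@(3, 5): e=[-30,90,0] → .  [on edge]
    (2,3)@(5, 7): e=[-18,78,0] → .  [on edge]
    (3,4)@(7, 9): e=[-6,66,0] → .  [on edge]
    (4,5)@(9, 11): e=[6,54,0] → X  [on edge]
    (5,5)@(11, 11): e=[-6,46,20] → .
    (4,6)@(9, 13): e=[30,50,-20] → .
    (5,6)@(11, 13): e=[18,42,0] → X  [on edge]
    (6,6)@(13, 13): e=[6,34,20] → X
    (7,6)@(15, 13): e=[-6,26,40] → .
    (5,7)@(11, 15): e=[42,38,-20] → .
    (6,7)@(13, 15): e=[30,30,0] → X  [on edge]
    (7,8)@(15, 17): e=[42,18,0] → X  [on edge]
    (8,9)@(17, 19): e=[54,6,0] → X  [on edge]
    (9,10)@(19, 21): e=[66,-6,0] → .  [on edge]
  covered (10 px):
    . . . . . . . . . .
    . . . . . . . . . .
    . . . . . . . . . .
    . . . . . . . . . .
    . . . . . . . . . .
    . . . . X . . . . .
    . . . . . X X . . .
    . . . . . . X X X .
    . . . . . . . X X X
    . . . . . . . . X .
    . . . . . . . . . .
T1:
  2·area = 112
  edge (9, 14)→(4, 8): d=(-5,-6) inclusive
  edge (4, 8)→(16, 0): d=(12,-8) inclusive
  edge (16, 0)→(9, 14): d=(-7,14) inclusive
    (7,0)@(15, 1): e=[101,4,7] → X
    (8,0)@(17, 1): e=[113,20,-21] → .
    (6,1)@(13, 3): e=[79,12,21] → X
    (7,1)@(15, 3): e=[91,28,-7] → .
    (4,2)@(9, 5): e=[45,4,63] → X
    (5,2)@(11, 5): e=[57,20,35] → X
    (7,2)@(15, 5): e=[81,52,-21] → .
    (3,3)@(7, 7): e=[23,12,77] → X
    (6,3)@(13, 7): e=[59,60,-7] → .
    (2,4)@(5, 9): e=[1,20,91] → X
    (6,4)@(13, 9): e=[49,84,-21] → .
    (2,5)@(5, 11): e=[-9,44,77] → .
  covered (15 px):
    . . . . . . . X . .
    . . . . . . X . . .
    . . . . X X X . . .
    . . . X X X . . . .
    . . X X X X . . . .
    . . . X X . . . . .
    . . . . X . . . . .
    . . . . . . . . . .
    . . . . . . . . . .
    . . . . . . . . . .
    . . . . . . . . . .

Z-buffer (winner per pixel, '.' = empty):
  . . . . . . . 1 . .
  . . . . . . 1 . . .
  . . . . 1 1 1 . . .
  . . . 1 1 1 . . . .
  . . 1 1 1 1 . . . .
  . . . 1 1 . . . . .
  . . . . 1 0 0 . . .
  . . . . . . 0 0 0 .
  . . . . . . . 0 0 0
  . . . . . . . . 0 .
  . . . . . . . . . .

Result: 1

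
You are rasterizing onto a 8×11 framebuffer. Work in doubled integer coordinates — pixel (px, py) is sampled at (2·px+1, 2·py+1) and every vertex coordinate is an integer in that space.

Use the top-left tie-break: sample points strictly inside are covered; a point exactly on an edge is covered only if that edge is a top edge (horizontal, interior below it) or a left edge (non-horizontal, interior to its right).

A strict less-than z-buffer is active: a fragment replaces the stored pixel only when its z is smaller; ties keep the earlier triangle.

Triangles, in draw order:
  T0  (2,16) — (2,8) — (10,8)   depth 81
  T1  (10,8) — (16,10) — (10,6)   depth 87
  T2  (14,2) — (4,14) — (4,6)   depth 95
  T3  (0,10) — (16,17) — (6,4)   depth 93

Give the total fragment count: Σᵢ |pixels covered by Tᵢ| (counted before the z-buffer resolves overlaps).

T0:
  2·area = 64
  edge (2, 16)→(2, 8): d=(0,-8) top-left  bias=+0
  edge (2, 8)→(10, 8): d=(8,0) top-left  bias=+0
  edge (10, 8)→(2, 16): d=(-8,8) right/bottom  bias=-1
    (7,1)@(15, 3): e=[104,-40,0] → .  [on edge]
    (6,2)@(13, 5): e=[88,-24,0] → .  [on edge]
    (5,3)@(11, 7): e=[72,-8,0] → .  [on edge]
    (1,4)@(3, 9): e=[8,8,48] → X
    (2,4)@(5, 9): e=[24,8,32] → X
    (3,4)@(7, 9): e=[40,8,16] → X
    (4,4)@(9, 9): e=[56,8,0] → .  [on edge]
    (1,5)@(3, 11): e=[8,24,32] → X
    (3,5)@(7, 11): e=[40,24,0] → .  [on edge]
    (1,6)@(3, 13): e=[8,40,16] → X
    (2,6)@(5, 13): e=[24,40,0] → .  [on edge]
    (1,7)@(3, 15): e=[8,56,0] → .  [on edge]
    (0,8)@(1, 17): e=[-8,72,0] → .  [on edge]
  covered (6 px):
    . . . . . . . .
    . . . . . . . .
    . . . . . . . .
    . . . . . . . .
    . X X X . . . .
    . X X . . . . .
    . X . . . . . .
    . . . . . . . .
    . . . . . . . .
    . . . . . . . .
    . . . . . . . .
T1:
  2·area = 12  (B↔C swapped to make it positive)
  edge (10, 8)→(10, 6): d=(0,-2) top-left  bias=+0
  edge (10, 6)→(16, 10): d=(6,4) right/bottom  bias=-1
  edge (16, 10)→(10, 8): d=(-6,-2) top-left  bias=+0
    (0,2)@(1, 5): e=[-18,30,0] → .  [on edge]
    (3,3)@(7, 7): e=[-6,18,0] → .  [on edge]
    (5,3)@(11, 7): e=[2,2,8] → X
    (6,3)@(13, 7): e=[6,-6,12] → .
    (5,4)@(11, 9): e=[2,14,-4] → .
    (6,4)@(13, 9): e=[6,6,0] → X  [on edge]
    (7,4)@(15, 9): e=[10,-2,4] → .
    (6,5)@(13, 11): e=[6,18,-12] → .
  covered (2 px):
    . . . . . . . .
    . . . . . . . .
    . . . . . . . .
    . . . . . X . .
    . . . . . . X .
    . . . . . . . .
    . . . . . . . .
    . . . . . . . .
    . . . . . . . .
    . . . . . . . .
    . . . . . . . .
T2:
  2·area = 80
  edge (14, 2)→(4, 14): d=(-10,12) right/bottom  bias=-1
  edge (4, 14)→(4, 6): d=(0,-8) top-left  bias=+0
  edge (4, 6)→(14, 2): d=(10,-4) top-left  bias=+0
    (6,1)@(13, 3): e=[2,72,6] → X
    (7,1)@(15, 3): e=[-22,88,14] → .
    (3,2)@(7, 5): e=[54,24,2] → X
    (4,2)@(9, 5): e=[30,40,10] → X
    (5,2)@(11, 5): e=[6,56,18] → X
    (6,2)@(13, 5): e=[-18,72,26] → .
    (2,3)@(5, 7): e=[58,8,14] → X
    (5,3)@(11, 7): e=[-14,56,38] → .
    (2,4)@(5, 9): e=[38,8,34] → X
    (4,4)@(9, 9): e=[-10,40,50] → .
    (2,5)@(5, 11): e=[18,8,54] → X
    (3,5)@(7, 11): e=[-6,24,62] → .
  covered (10 px):
    . . . . . . . .
    . . . . . . X .
    . . . X X X . .
    . . X X X . . .
    . . X X . . . .
    . . X . . . . .
    . . . . . . . .
    . . . . . . . .
    . . . . . . . .
    . . . . . . . .
    . . . . . . . .
T3:
  2·area = 138  (B↔C swapped to make it positive)
  edge (0, 10)→(6, 4): d=(6,-6) top-left  bias=+0
  edge (6, 4)→(16, 17): d=(10,13) right/bottom  bias=-1
  edge (16, 17)→(0, 10): d=(-16,-7) top-left  bias=+0
    (4,0)@(9, 1): e=[0,-69,207] → .  [on edge]
    (3,1)@(7, 3): e=[0,-23,161] → .  [on edge]
    (2,2)@(5, 5): e=[0,23,115] → X  [on edge]
    (3,2)@(7, 5): e=[12,-3,129] → .
    (1,3)@(3, 7): e=[0,69,69] → X  [on edge]
    (3,3)@(7, 7): e=[24,17,97] → X
    (4,3)@(9, 7): e=[36,-9,111] → .
    (0,4)@(1, 9): e=[0,115,23] → X  [on edge]
    (4,4)@(9, 9): e=[48,11,79] → X
    (5,4)@(11, 9): e=[60,-15,93] → .
    (0,5)@(1, 11): e=[12,135,-9] → .
    (1,5)@(3, 11): e=[24,109,5] → X
  covered (18 px):
    . . . . . . . .
    . . . . . . . .
    . . X . . . . .
    . X X X . . . .
    X X X X X . . .
    . X X X X X . .
    . . . X X X . .
    . . . . . . X .
    . . . . . . . .
    . . . . . . . .
    . . . . . . . .

Final: 36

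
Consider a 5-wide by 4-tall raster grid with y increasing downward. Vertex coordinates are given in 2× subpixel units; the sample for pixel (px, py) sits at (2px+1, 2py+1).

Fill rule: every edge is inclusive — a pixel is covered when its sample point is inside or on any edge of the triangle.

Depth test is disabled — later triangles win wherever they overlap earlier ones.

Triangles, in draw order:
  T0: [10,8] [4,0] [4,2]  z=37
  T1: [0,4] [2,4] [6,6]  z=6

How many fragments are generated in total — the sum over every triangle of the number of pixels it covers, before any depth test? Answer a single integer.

T0:
  2·area = 12  (B↔C swapped to make it positive)
  edge (10, 8)→(4, 2): d=(-6,-6) inclusive
  edge (4, 2)→(4, 0): d=(0,-2) inclusive
  edge (4, 0)→(10, 8): d=(6,8) inclusive
    (1,0)@(3, 1): e=[0,-2,14] → ·  [on edge]
    (2,1)@(5, 3): e=[0,2,10] → #  [on edge]
    (3,1)@(7, 3): e=[12,6,-6] → ·
    (2,2)@(5, 5): e=[-12,2,22] → ·
    (3,2)@(7, 5): e=[0,6,6] → #  [on edge]
    (4,2)@(9, 5): e=[12,10,-10] → ·
    (3,3)@(7, 7): e=[-12,6,18] → ·
    (4,3)@(9, 7): e=[0,10,2] → #  [on edge]
  covered (3 px):
    · · · · ·
    · · # · ·
    · · · # ·
    · · · · #
T1:
  2·area = 4
  edge (0, 4)→(2, 4): d=(2,0) inclusive
  edge (2, 4)→(6, 6): d=(4,2) inclusive
  edge (6, 6)→(0, 4): d=(-6,-2) inclusive
    (1,2)@(3, 5): e=[2,2,0] → #  [on edge]
    (2,2)@(5, 5): e=[2,-2,4] → ·
    (1,3)@(3, 7): e=[6,10,-12] → ·
    (4,3)@(9, 7): e=[6,-2,0] → ·  [on edge]
  covered (1 px):
    · · · · ·
    · · · · ·
    · # · · ·
    · · · · ·

Result: 4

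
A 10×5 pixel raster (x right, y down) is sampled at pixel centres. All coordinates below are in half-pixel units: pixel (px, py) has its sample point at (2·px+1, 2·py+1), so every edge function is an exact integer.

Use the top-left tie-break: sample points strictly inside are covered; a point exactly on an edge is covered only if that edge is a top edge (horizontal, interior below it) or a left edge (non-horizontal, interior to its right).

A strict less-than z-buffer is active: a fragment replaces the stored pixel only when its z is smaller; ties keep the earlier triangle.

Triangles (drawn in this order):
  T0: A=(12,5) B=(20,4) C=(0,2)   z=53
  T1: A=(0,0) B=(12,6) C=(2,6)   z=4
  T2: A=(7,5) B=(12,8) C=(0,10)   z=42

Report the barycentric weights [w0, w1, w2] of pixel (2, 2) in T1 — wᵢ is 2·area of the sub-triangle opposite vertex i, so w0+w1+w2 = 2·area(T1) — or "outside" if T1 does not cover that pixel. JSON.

T0:
  2·area = 36  (B↔C swapped to make it positive)
  edge (12, 5)→(0, 2): d=(-12,-3) top-left  bias=+0
  edge (0, 2)→(20, 4): d=(20,2) right/bottom  bias=-1
  edge (20, 4)→(12, 5): d=(-8,1) right/bottom  bias=-1
    (2,1)@(5, 3): e=[3,10,23] → X
    (3,1)@(7, 3): e=[9,6,21] → X
    (4,1)@(9, 3): e=[15,2,19] → X
    (5,1)@(11, 3): e=[21,-2,17] → .
    (2,2)@(5, 5): e=[-21,50,7] → .
    (3,2)@(7, 5): e=[-15,46,5] → .
    (4,2)@(9, 5): e=[-9,42,3] → .
  covered (3 px):
    . . . . . . . . . .
    . . X X X . . . . .
    . . . . . . . . . .
    . . . . . . . . . .
    . . . . . . . . . .
T1:
  2·area = 60
  edge (0, 0)→(12, 6): d=(12,6) right/bottom  bias=-1
  edge (12, 6)→(2, 6): d=(-10,0) right/bottom  bias=-1
  edge (2, 6)→(0, 0): d=(-2,-6) top-left  bias=+0
    (0,0)@(1, 1): e=[6,50,4] → X
    (1,0)@(3, 1): e=[-6,50,16] → .
    (0,1)@(1, 3): e=[30,30,0] → X  [on edge]
    (1,1)@(3, 3): e=[18,30,12] → X
    (2,1)@(5, 3): e=[6,30,24] → X
    (3,1)@(7, 3): e=[-6,30,36] → .
    (0,2)@(1, 5): e=[54,10,-4] → .
    (1,2)@(3, 5): e=[42,10,8] → X
    (3,2)@(7, 5): e=[18,10,32] → X
    (4,2)@(9, 5): e=[6,10,44] → X
    (5,2)@(11, 5): e=[-6,10,56] → .
    (1,3)@(3, 7): e=[66,-10,4] → .
    (1,4)@(3, 9): e=[90,-30,0] → .  [on edge]
  covered (8 px):
    X . . . . . . . . .
    X X X . . . . . . .
    . X X X X . . . . .
    . . . . . . . . . .
    . . . . . . . . . .
T2:
  2·area = 46
  edge (7, 5)→(12, 8): d=(5,3) right/bottom  bias=-1
  edge (12, 8)→(0, 10): d=(-12,2) right/bottom  bias=-1
  edge (0, 10)→(7, 5): d=(7,-5) top-left  bias=+0
    (3,2)@(7, 5): e=[0,46,0] → .  [on edge]
    (2,3)@(5, 7): e=[16,26,4] → X
    (3,3)@(7, 7): e=[10,22,14] → X
    (4,3)@(9, 7): e=[4,18,24] → X
    (5,3)@(11, 7): e=[-2,14,34] → .
    (1,4)@(3, 9): e=[32,6,8] → X
    (3,4)@(7, 9): e=[20,-2,28] → .
    (4,4)@(9, 9): e=[14,-6,38] → .
  covered (5 px):
    . . . . . . . . . .
    . . . . . . . . . .
    . . . . . . . . . .
    . . X X X . . . . .
    . X X . . . . . . .

Final: [10,20,30]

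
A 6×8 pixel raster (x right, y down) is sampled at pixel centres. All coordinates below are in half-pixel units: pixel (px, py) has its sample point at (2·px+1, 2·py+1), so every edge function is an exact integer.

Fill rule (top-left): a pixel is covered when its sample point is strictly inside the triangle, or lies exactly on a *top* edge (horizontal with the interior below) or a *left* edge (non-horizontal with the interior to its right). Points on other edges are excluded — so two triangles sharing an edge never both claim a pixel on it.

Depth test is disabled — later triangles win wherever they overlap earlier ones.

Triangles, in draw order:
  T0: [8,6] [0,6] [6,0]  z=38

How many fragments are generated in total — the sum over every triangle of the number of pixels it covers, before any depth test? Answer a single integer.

T0:
  2·area = 48
  edge (8, 6)→(0, 6): d=(-8,0) right/bottom  bias=-1
  edge (0, 6)→(6, 0): d=(6,-6) top-left  bias=+0
  edge (6, 0)→(8, 6): d=(2,6) right/bottom  bias=-1
    (2,0)@(5, 1): e=[40,0,8] → X  [on edge]
    (3,0)@(7, 1): e=[40,12,-4] → .
    (1,1)@(3, 3): e=[24,0,24] → X  [on edge]
    (3,1)@(7, 3): e=[24,24,0] → .  [on edge]
    (0,2)@(1, 5): e=[8,0,40] → X  [on edge]
    (3,2)@(7, 5): e=[8,36,4] → X
    (4,2)@(9, 5): e=[8,48,-8] → .
    (0,3)@(1, 7): e=[-8,12,44] → .
    (1,3)@(3, 7): e=[-8,24,32] → .
    (2,3)@(5, 7): e=[-8,36,20] → .
    (3,3)@(7, 7): e=[-8,48,8] → .
    (4,4)@(9, 9): e=[-24,72,0] → .  [on edge]
    (5,7)@(11, 15): e=[-72,120,0] → .  [on edge]
  covered (7 px):
    . . X . . .
    . X X . . .
    X X X X . .
    . . . . . .
    . . . . . .
    . . . . . .
    . . . . . .
    . . . . . .

Answer: 7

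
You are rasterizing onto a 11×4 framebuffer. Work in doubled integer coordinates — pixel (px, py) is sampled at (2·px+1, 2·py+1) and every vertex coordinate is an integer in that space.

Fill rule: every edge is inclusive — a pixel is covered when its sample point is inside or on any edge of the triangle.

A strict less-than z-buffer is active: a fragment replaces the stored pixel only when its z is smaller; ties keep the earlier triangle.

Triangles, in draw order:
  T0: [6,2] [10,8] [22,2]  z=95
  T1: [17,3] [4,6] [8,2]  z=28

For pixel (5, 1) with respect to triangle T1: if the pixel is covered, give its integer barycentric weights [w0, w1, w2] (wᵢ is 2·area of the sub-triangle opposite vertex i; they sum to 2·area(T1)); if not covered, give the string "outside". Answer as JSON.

T0:
  2·area = 96  (B↔C swapped to make it positive)
  edge (6, 2)→(22, 2): d=(16,0) inclusive
  edge (22, 2)→(10, 8): d=(-12,6) inclusive
  edge (10, 8)→(6, 2): d=(-4,-6) inclusive
    (3,1)@(7, 3): e=[16,78,2] → X
    (4,1)@(9, 3): e=[16,66,14] → X
    (5,1)@(11, 3): e=[16,54,26] → X
    (6,1)@(13, 3): e=[16,42,38] → X
    (7,1)@(15, 3): e=[16,30,50] → X
    (8,1)@(17, 3): e=[16,18,62] → X
    (9,1)@(19, 3): e=[16,6,74] → X
    (10,1)@(21, 3): e=[16,-6,86] → .
    (3,2)@(7, 5): e=[48,54,-6] → .
    (4,2)@(9, 5): e=[48,42,6] → X
    (8,2)@(17, 5): e=[48,-6,54] → .
    (9,2)@(19, 5): e=[48,-18,66] → .
  covered (12 px):
    . . . . . . . . . . .
    . . . X X X X X X X .
    . . . . X X X X . . .
    . . . . . X . . . . .
T1:
  2·area = 40
  edge (17, 3)→(4, 6): d=(-13,3) inclusive
  edge (4, 6)→(8, 2): d=(4,-4) inclusive
  edge (8, 2)→(17, 3): d=(9,1) inclusive
    (4,0)@(9, 1): e=[50,0,-10] → .  [on edge]
    (3,1)@(7, 3): e=[30,0,10] → X  [on edge]
    (4,1)@(9, 3): e=[24,8,8] → X
    (5,1)@(11, 3): e=[18,16,6] → X
    (6,1)@(13, 3): e=[12,24,4] → X
    (7,1)@(15, 3): e=[6,32,2] → X
    (8,1)@(17, 3): e=[0,40,0] → X  [on edge]
    (9,1)@(19, 3): e=[-6,48,-2] → .
    (2,2)@(5, 5): e=[10,0,30] → X  [on edge]
    (4,2)@(9, 5): e=[-2,16,26] → .
    (5,2)@(11, 5): e=[-8,24,24] → .
    (6,2)@(13, 5): e=[-14,32,22] → .
    (1,3)@(3, 7): e=[-10,0,50] → .  [on edge]
  covered (8 px):
    . . . . . . . . . . .
    . . . X X X X X X . .
    . . X X . . . . . . .
    . . . . . . . . . . .

Result: [16,6,18]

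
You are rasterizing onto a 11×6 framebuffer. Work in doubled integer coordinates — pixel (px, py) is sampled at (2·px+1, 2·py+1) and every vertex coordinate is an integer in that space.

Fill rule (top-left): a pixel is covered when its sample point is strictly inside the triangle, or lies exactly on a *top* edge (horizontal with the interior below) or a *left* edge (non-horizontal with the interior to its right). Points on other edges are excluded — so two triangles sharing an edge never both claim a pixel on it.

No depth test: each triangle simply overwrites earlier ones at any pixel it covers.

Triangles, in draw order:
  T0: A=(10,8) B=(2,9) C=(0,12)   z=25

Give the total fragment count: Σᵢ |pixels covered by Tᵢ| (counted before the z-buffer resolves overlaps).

T0:
  2·area = 22  (B↔C swapped to make it positive)
  edge (10, 8)→(0, 12): d=(-10,4) right/bottom  bias=-1
  edge (0, 12)→(2, 9): d=(2,-3) top-left  bias=+0
  edge (2, 9)→(10, 8): d=(8,-1) top-left  bias=+0
    (1,4)@(3, 9): e=[18,3,1] → X
    (2,4)@(5, 9): e=[10,9,3] → X
    (3,4)@(7, 9): e=[2,15,5] → X
    (4,4)@(9, 9): e=[-6,21,7] → .
    (0,5)@(1, 11): e=[6,1,15] → X
    (1,5)@(3, 11): e=[-2,7,17] → .
    (2,5)@(5, 11): e=[-10,13,19] → .
    (3,5)@(7, 11): e=[-18,19,21] → .
  covered (4 px):
    . . . . . . . . . . .
    . . . . . . . . . . .
    . . . . . . . . . . .
    . . . . . . . . . . .
    . X X X . . . . . . .
    X . . . . . . . . . .

Final: 4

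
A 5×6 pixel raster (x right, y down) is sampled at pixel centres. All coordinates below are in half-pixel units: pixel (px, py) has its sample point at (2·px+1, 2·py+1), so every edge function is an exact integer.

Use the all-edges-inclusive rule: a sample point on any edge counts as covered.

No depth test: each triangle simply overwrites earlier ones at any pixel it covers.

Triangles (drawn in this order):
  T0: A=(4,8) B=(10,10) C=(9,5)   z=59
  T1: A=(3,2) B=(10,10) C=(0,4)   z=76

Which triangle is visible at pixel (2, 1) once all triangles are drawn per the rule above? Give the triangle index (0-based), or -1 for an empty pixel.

T0:
  2·area = 28  (B↔C swapped to make it positive)
  edge (4, 8)→(9, 5): d=(5,-3) inclusive
  edge (9, 5)→(10, 10): d=(1,5) inclusive
  edge (10, 10)→(4, 8): d=(-6,-2) inclusive
    (4,2)@(9, 5): e=[0,0,28] → █  [on edge]
    (0,3)@(1, 7): e=[-14,42,0] → ·  [on edge]
    (3,3)@(7, 7): e=[4,12,12] → █
    (3,4)@(7, 9): e=[14,14,0] → █  [on edge]
    (3,5)@(7, 11): e=[24,16,-12] → ·
    (4,5)@(9, 11): e=[30,6,-8] → ·
  covered (5 px):
    · · · · ·
    · · · · ·
    · · · · █
    · · · █ █
    · · · █ █
    · · · · ·
T1:
  2·area = 38
  edge (3, 2)→(10, 10): d=(7,8) inclusive
  edge (10, 10)→(0, 4): d=(-10,-6) inclusive
  edge (0, 4)→(3, 2): d=(3,-2) inclusive
    (1,1)@(3, 3): e=[7,28,3] → █
    (2,1)@(5, 3): e=[-9,40,7] → ·
    (1,2)@(3, 5): e=[21,8,9] → █
    (2,2)@(5, 5): e=[5,20,13] → █
    (3,2)@(7, 5): e=[-11,32,17] → ·
    (1,3)@(3, 7): e=[35,-12,15] → ·
    (2,3)@(5, 7): e=[19,0,19] → █  [on edge]
    (3,3)@(7, 7): e=[3,12,23] → █
    (4,3)@(9, 7): e=[-13,24,27] → ·
    (2,4)@(5, 9): e=[33,-20,25] → ·
    (3,4)@(7, 9): e=[17,-8,29] → ·
    (4,4)@(9, 9): e=[1,4,33] → █
  covered (6 px):
    · · · · ·
    · █ · · ·
    · █ █ · ·
    · · █ █ ·
    · · · · █
    · · · · ·

Z-buffer (winner per pixel, '.' = empty):
  . . . . .
  . 1 . . .
  . 1 1 . 0
  . . 1 1 0
  . . . 0 1
  . . . . .

Result: -1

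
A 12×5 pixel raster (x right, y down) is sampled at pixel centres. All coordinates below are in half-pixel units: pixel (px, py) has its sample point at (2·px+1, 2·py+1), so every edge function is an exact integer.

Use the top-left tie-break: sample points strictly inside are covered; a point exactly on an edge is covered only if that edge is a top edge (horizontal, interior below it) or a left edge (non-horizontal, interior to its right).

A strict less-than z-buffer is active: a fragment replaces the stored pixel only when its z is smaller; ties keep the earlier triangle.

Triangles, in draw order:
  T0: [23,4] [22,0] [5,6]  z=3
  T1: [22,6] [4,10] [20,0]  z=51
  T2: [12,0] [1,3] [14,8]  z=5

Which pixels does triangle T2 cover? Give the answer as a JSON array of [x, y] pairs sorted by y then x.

T0:
  2·area = 74  (B↔C swapped to make it positive)
  edge (23, 4)→(5, 6): d=(-18,2) right/bottom  bias=-1
  edge (5, 6)→(22, 0): d=(17,-6) top-left  bias=+0
  edge (22, 0)→(23, 4): d=(1,4) right/bottom  bias=-1
    (10,0)@(21, 1): e=[58,11,5] → █
    (11,0)@(23, 1): e=[54,23,-3] → ·
    (7,1)@(15, 3): e=[34,9,31] → █
    (8,1)@(17, 3): e=[30,21,23] → █
    (9,1)@(19, 3): e=[26,33,15] → █
    (11,1)@(23, 3): e=[18,57,-1] → ·
    (4,2)@(9, 5): e=[10,7,57] → █
    (5,2)@(11, 5): e=[6,19,49] → █
    (6,2)@(13, 5): e=[2,31,41] → █
    (7,2)@(15, 5): e=[-2,43,33] → ·
    (8,2)@(17, 5): e=[-6,55,25] → ·
    (9,2)@(19, 5): e=[-10,67,17] → ·
  covered (8 px):
    · · · · · · · · · · █ ·
    · · · · · · · █ █ █ █ ·
    · · · · █ █ █ · · · · ·
    · · · · · · · · · · · ·
    · · · · · · · · · · · ·
T1:
  2·area = 116
  edge (22, 6)→(4, 10): d=(-18,4) right/bottom  bias=-1
  edge (4, 10)→(20, 0): d=(16,-10) top-left  bias=+0
  edge (20, 0)→(22, 6): d=(2,6) right/bottom  bias=-1
    (9,0)@(19, 1): e=[102,6,8] → █
    (10,0)@(21, 1): e=[94,26,-4] → ·
    (8,1)@(17, 3): e=[74,18,24] → █
    (10,1)@(21, 3): e=[58,58,0] → ·  [on edge]
    (6,2)@(13, 5): e=[54,10,52] → █
    (7,2)@(15, 5): e=[46,30,40] → █
    (10,2)@(21, 5): e=[22,90,4] → █
    (11,2)@(23, 5): e=[14,110,-8] → ·
    (4,3)@(9, 7): e=[34,2,80] → █
    (5,3)@(11, 7): e=[26,22,68] → █
    (9,3)@(19, 7): e=[-6,102,20] → ·
    (10,3)@(21, 7): e=[-14,122,8] → ·
    (11,4)@(23, 9): e=[-58,174,0] → ·  [on edge]
  covered (14 px):
    · · · · · · · · · █ · ·
    · · · · · · · · █ █ · ·
    · · · · · · █ █ █ █ █ ·
    · · · · █ █ █ █ █ · · ·
    · · · █ · · · · · · · ·
T2:
  2·area = 94  (B↔C swapped to make it positive)
  edge (12, 0)→(14, 8): d=(2,8) right/bottom  bias=-1
  edge (14, 8)→(1, 3): d=(-13,-5) top-left  bias=+0
  edge (1, 3)→(12, 0): d=(11,-3) top-left  bias=+0
    (4,0)@(9, 1): e=[26,66,2] → █
    (5,0)@(11, 1): e=[10,76,8] → █
    (6,0)@(13, 1): e=[-6,86,14] → ·
    (0,1)@(1, 3): e=[94,0,0] → █  [on edge]
    (1,1)@(3, 3): e=[78,10,6] → █
    (2,1)@(5, 3): e=[62,20,12] → █
    (3,1)@(7, 3): e=[46,30,18] → █
    (6,1)@(13, 3): e=[-2,60,36] → ·
    (0,2)@(1, 5): e=[98,-26,22] → ·
    (1,2)@(3, 5): e=[82,-16,28] → ·
    (2,2)@(5, 5): e=[66,-6,34] → ·
    (3,2)@(7, 5): e=[50,4,40] → █
  covered (13 px):
    · · · · █ █ · · · · · ·
    █ █ █ █ █ █ · · · · · ·
    · · · █ █ █ █ · · · · ·
    · · · · · · █ · · · · ·
    · · · · · · · · · · · ·

Final: [[4,0],[5,0],[0,1],[1,1],[2,1],[3,1],[4,1],[5,1],[3,2],[4,2],[5,2],[6,2],[6,3]]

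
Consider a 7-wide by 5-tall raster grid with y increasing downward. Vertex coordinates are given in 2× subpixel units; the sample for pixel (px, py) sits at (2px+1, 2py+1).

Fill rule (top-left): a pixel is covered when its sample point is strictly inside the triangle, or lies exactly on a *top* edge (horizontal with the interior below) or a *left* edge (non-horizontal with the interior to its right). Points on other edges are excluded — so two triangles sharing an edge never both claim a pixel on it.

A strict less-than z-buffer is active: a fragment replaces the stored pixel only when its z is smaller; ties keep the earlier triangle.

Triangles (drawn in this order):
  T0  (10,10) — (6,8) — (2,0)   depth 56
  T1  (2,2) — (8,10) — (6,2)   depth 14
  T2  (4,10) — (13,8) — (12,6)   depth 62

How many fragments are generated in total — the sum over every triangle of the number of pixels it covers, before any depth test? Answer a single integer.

T0:
  2·area = 24
  edge (10, 10)→(6, 8): d=(-4,-2) top-left  bias=+0
  edge (6, 8)→(2, 0): d=(-4,-8) top-left  bias=+0
  edge (2, 0)→(10, 10): d=(8,10) right/bottom  bias=-1
    (2,2)@(5, 5): e=[10,4,10] → #
    (3,2)@(7, 5): e=[14,20,-10] → ·
    (2,3)@(5, 7): e=[2,-4,26] → ·
    (3,3)@(7, 7): e=[6,12,6] → #
    (4,3)@(9, 7): e=[10,28,-14] → ·
    (3,4)@(7, 9): e=[-2,4,22] → ·
    (4,4)@(9, 9): e=[2,20,2] → #
    (5,4)@(11, 9): e=[6,36,-18] → ·
  covered (3 px):
    · · · · · · ·
    · · · · · · ·
    · · # · · · ·
    · · · # · · ·
    · · · · # · ·
T1:
  2·area = 32  (B↔C swapped to make it positive)
  edge (2, 2)→(6, 2): d=(4,0) top-left  bias=+0
  edge (6, 2)→(8, 10): d=(2,8) right/bottom  bias=-1
  edge (8, 10)→(2, 2): d=(-6,-8) top-left  bias=+0
    (1,1)@(3, 3): e=[4,26,2] → #
    (2,1)@(5, 3): e=[4,10,18] → #
    (3,1)@(7, 3): e=[4,-6,34] → ·
    (1,2)@(3, 5): e=[12,30,-10] → ·
    (2,2)@(5, 5): e=[12,14,6] → #
    (3,2)@(7, 5): e=[12,-2,22] → ·
    (2,3)@(5, 7): e=[20,18,-6] → ·
    (3,3)@(7, 7): e=[20,2,10] → #
    (4,3)@(9, 7): e=[20,-14,26] → ·
    (3,4)@(7, 9): e=[28,6,-2] → ·
  covered (4 px):
    · · · · · · ·
    · # # · · · ·
    · · # · · · ·
    · · · # · · ·
    · · · · · · ·
T2:
  2·area = 20  (B↔C swapped to make it positive)
  edge (4, 10)→(12, 6): d=(8,-4) top-left  bias=+0
  edge (12, 6)→(13, 8): d=(1,2) right/bottom  bias=-1
  edge (13, 8)→(4, 10): d=(-9,2) right/bottom  bias=-1
    (5,3)@(11, 7): e=[4,3,13] → #
    (6,3)@(13, 7): e=[12,-1,9] → ·
    (3,4)@(7, 9): e=[4,13,3] → #
    (4,4)@(9, 9): e=[12,9,-1] → ·
    (5,4)@(11, 9): e=[20,5,-5] → ·
  covered (2 px):
    · · · · · · ·
    · · · · · · ·
    · · · · · · ·
    · · · · · # ·
    · · · # · · ·

Final: 9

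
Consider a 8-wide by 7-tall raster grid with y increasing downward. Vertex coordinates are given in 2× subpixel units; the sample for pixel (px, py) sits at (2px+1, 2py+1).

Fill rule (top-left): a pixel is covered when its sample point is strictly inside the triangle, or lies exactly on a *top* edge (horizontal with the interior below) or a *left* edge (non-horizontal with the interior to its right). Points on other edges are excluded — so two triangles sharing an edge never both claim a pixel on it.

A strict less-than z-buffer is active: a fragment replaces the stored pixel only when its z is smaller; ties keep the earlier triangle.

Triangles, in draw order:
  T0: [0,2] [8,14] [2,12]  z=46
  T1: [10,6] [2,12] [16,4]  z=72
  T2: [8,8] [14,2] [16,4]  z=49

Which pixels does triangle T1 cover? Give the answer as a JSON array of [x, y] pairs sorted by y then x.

T0:
  2·area = 56
  edge (0, 2)→(8, 14): d=(8,12) right/bottom  bias=-1
  edge (8, 14)→(2, 12): d=(-6,-2) top-left  bias=+0
  edge (2, 12)→(0, 2): d=(-2,-10) top-left  bias=+0
    (0,2)@(1, 5): e=[12,40,4] → #
    (1,2)@(3, 5): e=[-12,44,24] → ·
    (0,3)@(1, 7): e=[28,28,0] → #  [on edge]
    (1,3)@(3, 7): e=[4,32,20] → #
    (2,3)@(5, 7): e=[-20,36,40] → ·
    (0,4)@(1, 9): e=[44,16,-4] → ·
    (1,4)@(3, 9): e=[20,20,16] → #
    (2,4)@(5, 9): e=[-4,24,36] → ·
    (1,5)@(3, 11): e=[36,8,12] → #
    (2,5)@(5, 11): e=[12,12,32] → #
    (3,5)@(7, 11): e=[-12,16,52] → ·
    (1,6)@(3, 13): e=[52,-4,8] → ·
    (2,6)@(5, 13): e=[28,0,28] → #  [on edge]
  covered (8 px):
    · · · · · · · ·
    · · · · · · · ·
    # · · · · · · ·
    # # · · · · · ·
    · # · · · · · ·
    · # # · · · · ·
    · · # # · · · ·
T1:
  2·area = 20  (B↔C swapped to make it positive)
  edge (10, 6)→(16, 4): d=(6,-2) top-left  bias=+0
  edge (16, 4)→(2, 12): d=(-14,8) right/bottom  bias=-1
  edge (2, 12)→(10, 6): d=(8,-6) top-left  bias=+0
    (6,2)@(13, 5): e=[0,10,10] → #  [on edge]
    (7,2)@(15, 5): e=[4,-6,22] → ·
    (3,3)@(7, 7): e=[0,30,-10] → ·  [on edge]
    (4,3)@(9, 7): e=[4,14,2] → #
    (5,3)@(11, 7): e=[8,-2,14] → ·
    (6,3)@(13, 7): e=[12,-18,26] → ·
    (0,4)@(1, 9): e=[0,50,-30] → ·  [on edge]
    (3,4)@(7, 9): e=[12,2,6] → #
    (4,4)@(9, 9): e=[16,-14,18] → ·
    (3,5)@(7, 11): e=[24,-26,22] → ·
  covered (3 px):
    · · · · · · · ·
    · · · · · · · ·
    · · · · · · # ·
    · · · · # · · ·
    · · · # · · · ·
    · · · · · · · ·
    · · · · · · · ·
T2:
  2·area = 24
  edge (8, 8)→(14, 2): d=(6,-6) top-left  bias=+0
  edge (14, 2)→(16, 4): d=(2,2) right/bottom  bias=-1
  edge (16, 4)→(8, 8): d=(-8,4) right/bottom  bias=-1
    (6,0)@(13, 1): e=[-12,0,36] → ·  [on edge]
    (7,0)@(15, 1): e=[0,-4,28] → ·  [on edge]
    (6,1)@(13, 3): e=[0,4,20] → #  [on edge]
    (7,1)@(15, 3): e=[12,0,12] → ·  [on edge]
    (5,2)@(11, 5): e=[0,12,12] → #  [on edge]
    (7,2)@(15, 5): e=[24,4,-4] → ·
    (4,3)@(9, 7): e=[0,20,4] → #  [on edge]
    (5,3)@(11, 7): e=[12,16,-4] → ·
    (6,3)@(13, 7): e=[24,12,-12] → ·
    (3,4)@(7, 9): e=[0,28,-4] → ·  [on edge]
    (4,4)@(9, 9): e=[12,24,-12] → ·
    (2,5)@(5, 11): e=[0,36,-12] → ·  [on edge]
    (1,6)@(3, 13): e=[0,44,-20] → ·  [on edge]
  covered (4 px):
    · · · · · · · ·
    · · · · · · # ·
    · · · · · # # ·
    · · · · # · · ·
    · · · · · · · ·
    · · · · · · · ·
    · · · · · · · ·

Answer: [[6,2],[4,3],[3,4]]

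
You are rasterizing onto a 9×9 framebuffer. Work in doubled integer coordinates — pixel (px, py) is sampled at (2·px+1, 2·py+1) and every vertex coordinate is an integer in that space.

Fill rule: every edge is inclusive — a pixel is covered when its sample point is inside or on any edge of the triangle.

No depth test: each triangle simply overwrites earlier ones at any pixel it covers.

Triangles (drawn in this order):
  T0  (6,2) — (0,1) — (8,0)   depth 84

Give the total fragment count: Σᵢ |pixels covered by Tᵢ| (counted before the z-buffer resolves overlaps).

T0:
  2·area = 14
  edge (6, 2)→(0, 1): d=(-6,-1) inclusive
  edge (0, 1)→(8, 0): d=(8,-1) inclusive
  edge (8, 0)→(6, 2): d=(-2,2) inclusive
    (0,0)@(1, 1): e=[1,1,12] → █
    (1,0)@(3, 1): e=[3,3,8] → █
    (2,0)@(5, 1): e=[5,5,4] → █
    (3,0)@(7, 1): e=[7,7,0] → █  [on edge]
    (4,0)@(9, 1): e=[9,9,-4] → ·
    (0,1)@(1, 3): e=[-11,17,8] → ·
    (1,1)@(3, 3): e=[-9,19,4] → ·
    (2,1)@(5, 3): e=[-7,21,0] → ·  [on edge]
    (3,1)@(7, 3): e=[-5,23,-4] → ·
    (1,2)@(3, 5): e=[-21,35,0] → ·  [on edge]
    (0,3)@(1, 7): e=[-35,49,0] → ·  [on edge]
  covered (4 px):
    █ █ █ █ · · · · ·
    · · · · · · · · ·
    · · · · · · · · ·
    · · · · · · · · ·
    · · · · · · · · ·
    · · · · · · · · ·
    · · · · · · · · ·
    · · · · · · · · ·
    · · · · · · · · ·

Final: 4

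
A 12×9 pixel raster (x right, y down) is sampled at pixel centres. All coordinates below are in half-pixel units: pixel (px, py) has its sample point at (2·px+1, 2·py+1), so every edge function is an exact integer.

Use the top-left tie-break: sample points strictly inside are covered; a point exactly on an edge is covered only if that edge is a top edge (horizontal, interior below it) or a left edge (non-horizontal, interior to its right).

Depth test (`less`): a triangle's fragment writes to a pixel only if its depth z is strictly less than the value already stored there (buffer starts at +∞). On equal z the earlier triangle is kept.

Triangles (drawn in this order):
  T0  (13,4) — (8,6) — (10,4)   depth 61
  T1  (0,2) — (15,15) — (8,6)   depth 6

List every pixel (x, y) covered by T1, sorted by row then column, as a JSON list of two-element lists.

T0:
  2·area = 6
  edge (13, 4)→(8, 6): d=(-5,2) right/bottom  bias=-1
  edge (8, 6)→(10, 4): d=(2,-2) top-left  bias=+0
  edge (10, 4)→(13, 4): d=(3,0) top-left  bias=+0
    (6,0)@(13, 1): e=[15,0,-9] → .  [on edge]
    (5,1)@(11, 3): e=[9,0,-3] → .  [on edge]
    (4,2)@(9, 5): e=[3,0,3] → X  [on edge]
    (5,2)@(11, 5): e=[-1,4,3] → .
    (3,3)@(7, 7): e=[-3,0,9] → .  [on edge]
    (4,3)@(9, 7): e=[-7,4,9] → .
    (2,4)@(5, 9): e=[-9,0,15] → .  [on edge]
    (1,5)@(3, 11): e=[-15,0,21] → .  [on edge]
    (0,6)@(1, 13): e=[-21,0,27] → .  [on edge]
  covered (1 px):
    . . . . . . . . . . . .
    . . . . . . . . . . . .
    . . . . X . . . . . . .
    . . . . . . . . . . . .
    . . . . . . . . . . . .
    . . . . . . . . . . . .
    . . . . . . . . . . . .
    . . . . . . . . . . . .
    . . . . . . . . . . . .
T1:
  2·area = 44  (B↔C swapped to make it positive)
  edge (0, 2)→(8, 6): d=(8,4) right/bottom  bias=-1
  edge (8, 6)→(15, 15): d=(7,9) right/bottom  bias=-1
  edge (15, 15)→(0, 2): d=(-15,-13) top-left  bias=+0
    (2,2)@(5, 5): e=[4,20,20] → X
    (3,2)@(7, 5): e=[-4,2,46] → .
    (2,3)@(5, 7): e=[20,34,-10] → .
    (3,3)@(7, 7): e=[12,16,16] → X
    (4,3)@(9, 7): e=[4,-2,42] → .
    (3,4)@(7, 9): e=[28,30,-14] → .
    (4,4)@(9, 9): e=[20,12,12] → X
    (5,4)@(11, 9): e=[12,-6,38] → .
    (4,5)@(9, 11): e=[36,26,-18] → .
    (5,5)@(11, 11): e=[28,8,8] → X
    (6,5)@(13, 11): e=[20,-10,34] → .
    (5,6)@(11, 13): e=[44,22,-22] → .
    (7,7)@(15, 15): e=[44,0,0] → .  [on edge]
  covered (5 px):
    . . . . . . . . . . . .
    . . . . . . . . . . . .
    . . X . . . . . . . . .
    . . . X . . . . . . . .
    . . . . X . . . . . . .
    . . . . . X . . . . . .
    . . . . . . X . . . . .
    . . . . . . . . . . . .
    . . . . . . . . . . . .

Answer: [[2,2],[3,3],[4,4],[5,5],[6,6]]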